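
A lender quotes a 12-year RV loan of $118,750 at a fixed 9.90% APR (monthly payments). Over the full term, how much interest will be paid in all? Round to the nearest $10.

Monthly rate = 9.9%/12 = 0.0082500; payment = 118,750 × 0.0082500 / (1 − (1+0.0082500)^−144) = $1,412.30.
Total paid = 144 × $1,412.30 = $203,371.20; interest = $203,371.20 − $118,750 = $84,621.20.

$84,620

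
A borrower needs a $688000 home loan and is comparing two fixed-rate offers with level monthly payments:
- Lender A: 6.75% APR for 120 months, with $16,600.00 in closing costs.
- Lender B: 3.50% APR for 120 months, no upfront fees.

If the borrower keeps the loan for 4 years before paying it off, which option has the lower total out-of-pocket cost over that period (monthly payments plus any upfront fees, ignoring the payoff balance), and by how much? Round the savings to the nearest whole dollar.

Lender B by $69,234

Lender A: monthly rate = 6.75%/12 = 0.0056250; payment = 688,000 × 0.0056250 / (1 − (1+0.0056250)^−120) = $7,899.90.
Lender B: at 3.50% the monthly rate is 0.0029167, so the payment is 688,000 × 0.0029167 / (1 − 1.0029167^−120) = $6,803.35.
Over 48 months: Lender A costs 48 × $7,899.90 + $16,600.00 = $395,795.20; Lender B costs 48 × $6,803.35 = $326,560.80.
Lender B is cheaper by $395,795.20 − $326,560.80 = $69,234.40.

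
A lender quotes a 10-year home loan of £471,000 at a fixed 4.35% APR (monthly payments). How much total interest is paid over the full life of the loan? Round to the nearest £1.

At 4.35% the monthly rate is 0.0036250, so the payment is 471,000 × 0.0036250 / (1 − 1.0036250^−120) = £4,847.38.
Total paid = 120 × £4,847.38 = £581,685.60; interest = £581,685.60 − £471,000 = £110,685.60.

£110,686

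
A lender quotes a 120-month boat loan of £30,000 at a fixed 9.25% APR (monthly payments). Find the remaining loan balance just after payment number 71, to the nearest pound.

With monthly rate i = 9.25%/12 = 0.0077083, the balance after k of n payments is P · [(1+i)^n − (1+i)^k] / [(1+i)^n − 1].
(1+0.0077083)^120 = 2.51293932 and (1+0.0077083)^71 = 1.72494142, so the balance is 30,000 × (2.51293932 − 1.72494142) / (2.51293932 − 1) = £15,625.17.

£15,625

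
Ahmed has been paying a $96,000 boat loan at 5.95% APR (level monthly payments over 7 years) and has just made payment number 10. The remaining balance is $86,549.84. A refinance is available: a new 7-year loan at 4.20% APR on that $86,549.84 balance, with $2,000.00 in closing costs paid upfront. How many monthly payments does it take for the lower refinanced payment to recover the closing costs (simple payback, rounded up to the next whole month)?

10 months

Current payment = 96,000 × 5.95%/12 / (1 − (1+0.0049583)^−84) = $1,400.12.
Refinanced payment = 86,549.84 × 0.0035000 / (1 − (1+0.0035000)^−84) = $1,191.02.
Monthly savings = $1,400.12 − $1,191.02 = $209.10.
Break-even = $2,000.00 / $209.10 = 9.56 → 10 months.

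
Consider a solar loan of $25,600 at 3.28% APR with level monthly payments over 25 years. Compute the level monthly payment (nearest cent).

$125.16

At 3.28% the monthly rate is 0.0027333, so the payment is 25,600 × 0.0027333 / (1 − 1.0027333^−300) = $125.16.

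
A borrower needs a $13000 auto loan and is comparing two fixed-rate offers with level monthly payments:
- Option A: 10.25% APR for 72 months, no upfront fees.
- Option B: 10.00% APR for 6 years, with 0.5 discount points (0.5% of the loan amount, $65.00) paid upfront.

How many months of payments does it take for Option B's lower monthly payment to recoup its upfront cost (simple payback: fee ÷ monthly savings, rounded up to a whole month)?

Option A: at 10.25% the monthly rate is 0.0085417, so the payment is 13,000 × 0.0085417 / (1 − 1.0085417^−72) = $242.48.
Option B: monthly rate = 10%/12 = 0.0083333; payment = 13,000 × 0.0083333 / (1 − (1+0.0083333)^−72) = $240.84.
Monthly savings = $242.48 − $240.84 = $1.64.
Break-even = $65.00 / $1.64 = 39.63 → 40 months.

40 months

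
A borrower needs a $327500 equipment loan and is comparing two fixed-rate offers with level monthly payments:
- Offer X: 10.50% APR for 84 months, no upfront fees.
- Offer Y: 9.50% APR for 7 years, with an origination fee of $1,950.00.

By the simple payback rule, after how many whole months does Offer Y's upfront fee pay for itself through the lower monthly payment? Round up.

Offer X: at 10.50% the monthly rate is 0.0087500, so the payment is 327,500 × 0.0087500 / (1 − 1.0087500^−84) = $5,521.87.
Offer Y: at 9.50% the monthly rate is 0.0079167, so the payment is 327,500 × 0.0079167 / (1 − 1.0079167^−84) = $5,352.65.
Monthly savings = $5,521.87 − $5,352.65 = $169.22.
Break-even = $1,950.00 / $169.22 = 11.52 → 12 months.

12 months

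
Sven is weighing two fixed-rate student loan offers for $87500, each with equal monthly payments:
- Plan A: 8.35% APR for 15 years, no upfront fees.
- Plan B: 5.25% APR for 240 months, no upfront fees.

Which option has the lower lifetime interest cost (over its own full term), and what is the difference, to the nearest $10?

Plan B by $12,210

Plan A: at 8.35% the monthly rate is 0.0069583, so the payment is 87,500 × 0.0069583 / (1 − 1.0069583^−180) = $853.97.
Total interest on Plan A = 180 × $853.97 − $87,500 = $66,214.60.
Plan B: monthly rate = 5.25%/12 = 0.0043750; payment = 87,500 × 0.0043750 / (1 − (1+0.0043750)^−240) = $589.61.
Total interest on Plan B = 240 × $589.61 − $87,500 = $54,006.40.
Plan B is lower by $12,208.20.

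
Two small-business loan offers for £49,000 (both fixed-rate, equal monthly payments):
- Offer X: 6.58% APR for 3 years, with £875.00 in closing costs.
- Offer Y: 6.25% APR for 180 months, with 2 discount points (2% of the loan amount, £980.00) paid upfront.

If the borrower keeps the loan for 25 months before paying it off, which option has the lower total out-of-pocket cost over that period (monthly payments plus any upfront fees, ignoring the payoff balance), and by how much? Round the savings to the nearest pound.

Offer Y by £26,981

Offer X: at 6.58% the monthly rate is 0.0054833, so the payment is 49,000 × 0.0054833 / (1 − 1.0054833^−36) = £1,503.59.
Offer Y: at 6.25% the monthly rate is 0.0052083, so the payment is 49,000 × 0.0052083 / (1 − 1.0052083^−180) = £420.14.
Over 25 months: Offer X costs 25 × £1,503.59 + £875.00 = £38,464.75; Offer Y costs 25 × £420.14 + £980.00 = £11,483.50.
Offer Y is cheaper by £38,464.75 − £11,483.50 = £26,981.25.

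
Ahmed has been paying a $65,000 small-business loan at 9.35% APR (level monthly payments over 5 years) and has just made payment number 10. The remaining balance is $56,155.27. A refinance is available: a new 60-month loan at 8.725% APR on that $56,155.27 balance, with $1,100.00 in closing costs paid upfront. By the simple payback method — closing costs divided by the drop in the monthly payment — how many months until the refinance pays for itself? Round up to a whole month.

Current payment = 65,000 × 9.35%/12 / (1 − (1+0.0077917)^−60) = $1,360.36.
Refinanced payment = 56,155.27 × 0.0072708 / (1 − (1+0.0072708)^−60) = $1,158.21.
Monthly savings = $1,360.36 − $1,158.21 = $202.15.
Break-even = $1,100.00 / $202.15 = 5.44 → 6 months.

6 months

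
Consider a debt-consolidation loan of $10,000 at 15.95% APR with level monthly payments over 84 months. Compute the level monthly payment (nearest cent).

$198.34

Monthly rate = 15.95%/12 = 0.0132917; payment = 10,000 × 0.0132917 / (1 − (1+0.0132917)^−84) = $198.34.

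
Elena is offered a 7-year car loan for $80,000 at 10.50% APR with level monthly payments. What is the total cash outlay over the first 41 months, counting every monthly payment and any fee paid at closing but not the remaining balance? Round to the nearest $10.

Monthly rate = 10.5%/12 = 0.0087500; payment = 80,000 × 0.0087500 / (1 − (1+0.0087500)^−84) = $1,348.85.
Total outlay = 41 × $1,348.85 = $55,302.85.

$55,300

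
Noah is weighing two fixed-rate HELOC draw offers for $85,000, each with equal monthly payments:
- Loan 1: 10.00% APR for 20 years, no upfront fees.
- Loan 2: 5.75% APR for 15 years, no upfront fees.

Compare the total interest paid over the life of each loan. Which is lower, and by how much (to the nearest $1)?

Loan 2 by $69,812

Loan 1: monthly rate = 10%/12 = 0.0083333; payment = 85,000 × 0.0083333 / (1 − (1+0.0083333)^−240) = $820.27.
Total interest on Loan 1 = 240 × $820.27 − $85,000 = $111,864.80.
Loan 2: at 5.75% the monthly rate is 0.0047917, so the payment is 85,000 × 0.0047917 / (1 − 1.0047917^−180) = $705.85.
Total interest on Loan 2 = 180 × $705.85 − $85,000 = $42,053.00.
Loan 2 is lower by $69,811.80.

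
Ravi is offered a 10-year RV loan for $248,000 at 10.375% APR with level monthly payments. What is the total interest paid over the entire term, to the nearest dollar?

At 10.375% the monthly rate is 0.0086458, so the payment is 248,000 × 0.0086458 / (1 − 1.0086458^−120) = $3,329.05.
Total paid = 120 × $3,329.05 = $399,486.00; interest = $399,486.00 − $248,000 = $151,486.00.

$151,486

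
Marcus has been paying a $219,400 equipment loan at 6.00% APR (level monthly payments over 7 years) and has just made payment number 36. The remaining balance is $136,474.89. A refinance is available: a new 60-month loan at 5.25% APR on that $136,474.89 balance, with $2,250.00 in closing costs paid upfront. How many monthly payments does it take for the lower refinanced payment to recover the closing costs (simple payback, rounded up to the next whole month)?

Current payment = 219,400 × 6%/12 / (1 − (1+0.0050000)^−84) = $3,205.12.
Refinanced payment = 136,474.89 × 0.0043750 / (1 − (1+0.0043750)^−60) = $2,591.11.
Monthly savings = $3,205.12 − $2,591.11 = $614.01.
Break-even = $2,250.00 / $614.01 = 3.66 → 4 months.

4 months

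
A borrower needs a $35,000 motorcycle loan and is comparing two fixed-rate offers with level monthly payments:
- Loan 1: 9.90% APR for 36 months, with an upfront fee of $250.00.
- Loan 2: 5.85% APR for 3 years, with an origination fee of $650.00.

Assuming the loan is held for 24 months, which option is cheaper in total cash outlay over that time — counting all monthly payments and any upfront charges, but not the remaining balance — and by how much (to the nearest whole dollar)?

Loan 1: at 9.90% the monthly rate is 0.0082500, so the payment is 35,000 × 0.0082500 / (1 − 1.0082500^−36) = $1,127.71.
Loan 2: monthly rate = 5.85%/12 = 0.0048750; payment = 35,000 × 0.0048750 / (1 − (1+0.0048750)^−36) = $1,062.39.
Over 24 months: Loan 1 costs 24 × $1,127.71 + $250.00 = $27,315.04; Loan 2 costs 24 × $1,062.39 + $650.00 = $26,147.36.
Loan 2 is cheaper by $27,315.04 − $26,147.36 = $1,167.68.

Loan 2 by $1,168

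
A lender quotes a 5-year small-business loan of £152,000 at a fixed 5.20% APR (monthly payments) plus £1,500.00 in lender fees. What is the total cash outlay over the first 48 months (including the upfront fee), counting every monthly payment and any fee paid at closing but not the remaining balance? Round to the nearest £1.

At 5.20% the monthly rate is 0.0043333, so the payment is 152,000 × 0.0043333 / (1 − 1.0043333^−60) = £2,882.38.
Total outlay = 48 × £2,882.38 + £1,500.00 = £139,854.24.

£139,854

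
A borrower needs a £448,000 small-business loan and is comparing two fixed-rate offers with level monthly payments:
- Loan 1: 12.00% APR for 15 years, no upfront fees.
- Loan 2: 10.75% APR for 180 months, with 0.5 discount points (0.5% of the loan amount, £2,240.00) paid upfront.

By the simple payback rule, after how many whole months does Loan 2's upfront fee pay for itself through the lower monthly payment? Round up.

7 months

Loan 1: at 12.00% the monthly rate is 0.0100000, so the payment is 448,000 × 0.0100000 / (1 − 1.0100000^−180) = £5,376.75.
Loan 2: monthly rate = 10.75%/12 = 0.0089583; payment = 448,000 × 0.0089583 / (1 − (1+0.0089583)^−180) = £5,021.85.
Monthly savings = £5,376.75 − £5,021.85 = £354.90.
Break-even = £2,240.00 / £354.90 = 6.31 → 7 months.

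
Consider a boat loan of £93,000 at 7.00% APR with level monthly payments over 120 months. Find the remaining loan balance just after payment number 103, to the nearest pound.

£17,428

With monthly rate i = 7%/12 = 0.0058333, the balance after k of n payments is P · [(1+i)^n − (1+i)^k] / [(1+i)^n − 1].
(1+0.0058333)^120 = 2.00966138 and (1+0.0058333)^103 = 1.82045722, so the balance is 93,000 × (2.00966138 − 1.82045722) / (2.00966138 − 1) = £17,427.61.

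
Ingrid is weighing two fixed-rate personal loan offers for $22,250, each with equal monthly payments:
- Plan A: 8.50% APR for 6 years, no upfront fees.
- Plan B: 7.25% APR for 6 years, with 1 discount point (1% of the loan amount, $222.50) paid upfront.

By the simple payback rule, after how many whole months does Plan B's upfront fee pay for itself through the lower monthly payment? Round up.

17 months

Plan A: at 8.50% the monthly rate is 0.0070833, so the payment is 22,250 × 0.0070833 / (1 − 1.0070833^−72) = $395.57.
Plan B: monthly rate = 7.25%/12 = 0.0060417; payment = 22,250 × 0.0060417 / (1 − (1+0.0060417)^−72) = $382.02.
Monthly savings = $395.57 − $382.02 = $13.55.
Break-even = $222.50 / $13.55 = 16.42 → 17 months.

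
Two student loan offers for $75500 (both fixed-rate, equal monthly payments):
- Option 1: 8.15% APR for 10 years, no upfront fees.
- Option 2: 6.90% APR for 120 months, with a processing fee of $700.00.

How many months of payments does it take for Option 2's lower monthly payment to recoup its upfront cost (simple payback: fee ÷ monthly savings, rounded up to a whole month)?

15 months

Option 1: monthly rate = 8.15%/12 = 0.0067917; payment = 75,500 × 0.0067917 / (1 − (1+0.0067917)^−120) = $922.02.
Option 2: monthly rate = 6.9%/12 = 0.0057500; payment = 75,500 × 0.0057500 / (1 − (1+0.0057500)^−120) = $872.73.
Monthly savings = $922.02 − $872.73 = $49.29.
Break-even = $700.00 / $49.29 = 14.20 → 15 months.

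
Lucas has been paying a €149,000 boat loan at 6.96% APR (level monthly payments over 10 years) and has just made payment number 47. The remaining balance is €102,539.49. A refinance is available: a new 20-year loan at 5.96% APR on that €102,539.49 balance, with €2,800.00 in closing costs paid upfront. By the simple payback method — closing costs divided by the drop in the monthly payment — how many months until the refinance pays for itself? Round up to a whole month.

Current payment = 149,000 × 6.96%/12 / (1 − (1+0.0058000)^−120) = €1,726.95.
Refinanced payment = 102,539.49 × 0.0049667 / (1 − (1+0.0049667)^−240) = €732.26.
Monthly savings = €1,726.95 − €732.26 = €994.69.
Break-even = €2,800.00 / €994.69 = 2.81 → 3 months.

3 months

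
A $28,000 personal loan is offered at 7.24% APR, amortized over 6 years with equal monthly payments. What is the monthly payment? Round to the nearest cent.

At 7.24% the monthly rate is 0.0060333, so the payment is 28,000 × 0.0060333 / (1 − 1.0060333^−72) = $480.61.

$480.61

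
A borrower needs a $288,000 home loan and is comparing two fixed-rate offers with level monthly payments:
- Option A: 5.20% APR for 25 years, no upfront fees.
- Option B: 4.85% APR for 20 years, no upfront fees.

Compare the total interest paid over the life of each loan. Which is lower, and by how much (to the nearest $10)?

Option B by $64,750

Option A: monthly rate = 5.2%/12 = 0.0043333; payment = 288,000 × 0.0043333 / (1 − (1+0.0043333)^−300) = $1,717.35.
Total interest on Option A = 300 × $1,717.35 − $288,000 = $227,205.00.
Option B: monthly rate = 4.85%/12 = 0.0040417; payment = 288,000 × 0.0040417 / (1 − (1+0.0040417)^−240) = $1,876.89.
Total interest on Option B = 240 × $1,876.89 − $288,000 = $162,453.60.
Option B is lower by $64,751.40.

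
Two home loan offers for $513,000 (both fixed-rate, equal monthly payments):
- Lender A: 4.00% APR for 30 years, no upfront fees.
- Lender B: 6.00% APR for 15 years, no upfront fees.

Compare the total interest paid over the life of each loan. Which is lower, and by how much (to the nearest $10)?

Lender A: monthly rate = 4%/12 = 0.0033333; payment = 513,000 × 0.0033333 / (1 − (1+0.0033333)^−360) = $2,449.14.
Total interest on Lender A = 360 × $2,449.14 − $513,000 = $368,690.40.
Lender B: monthly rate = 6%/12 = 0.0050000; payment = 513,000 × 0.0050000 / (1 − (1+0.0050000)^−180) = $4,328.99.
Total interest on Lender B = 180 × $4,328.99 − $513,000 = $266,218.20.
Lender B is lower by $102,472.20.

Lender B by $102,470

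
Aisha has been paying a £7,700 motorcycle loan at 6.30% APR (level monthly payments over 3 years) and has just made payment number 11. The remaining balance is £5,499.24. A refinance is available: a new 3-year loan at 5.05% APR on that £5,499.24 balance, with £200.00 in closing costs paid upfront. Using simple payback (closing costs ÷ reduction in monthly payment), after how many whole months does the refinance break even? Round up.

3 months

Current payment = 7,700 × 6.3%/12 / (1 − (1+0.0052500)^−36) = £235.30.
Refinanced payment = 5,499.24 × 0.0042083 / (1 − (1+0.0042083)^−36) = £164.94.
Monthly savings = £235.30 − £164.94 = £70.36.
Break-even = £200.00 / £70.36 = 2.84 → 3 months.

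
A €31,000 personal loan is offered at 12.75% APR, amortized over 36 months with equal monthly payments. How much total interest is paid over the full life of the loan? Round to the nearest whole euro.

At 12.75% the monthly rate is 0.0106250, so the payment is 31,000 × 0.0106250 / (1 − 1.0106250^−36) = €1,040.78.
Total paid = 36 × €1,040.78 = €37,468.08; interest = €37,468.08 − €31,000 = €6,468.08.

€6,468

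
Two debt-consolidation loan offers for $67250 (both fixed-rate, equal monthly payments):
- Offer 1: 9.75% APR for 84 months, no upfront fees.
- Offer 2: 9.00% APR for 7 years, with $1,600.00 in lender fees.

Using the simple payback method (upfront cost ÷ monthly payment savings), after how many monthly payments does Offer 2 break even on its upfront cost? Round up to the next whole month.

Offer 1: at 9.75% the monthly rate is 0.0081250, so the payment is 67,250 × 0.0081250 / (1 − 1.0081250^−84) = $1,107.76.
Offer 2: monthly rate = 9%/12 = 0.0075000; payment = 67,250 × 0.0075000 / (1 − (1+0.0075000)^−84) = $1,081.99.
Monthly savings = $1,107.76 − $1,081.99 = $25.77.
Break-even = $1,600.00 / $25.77 = 62.09 → 63 months.

63 months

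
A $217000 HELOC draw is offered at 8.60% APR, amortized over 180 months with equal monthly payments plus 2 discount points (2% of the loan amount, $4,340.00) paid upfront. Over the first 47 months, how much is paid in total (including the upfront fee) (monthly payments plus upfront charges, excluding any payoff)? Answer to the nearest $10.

Monthly rate = 8.6%/12 = 0.0071667; payment = 217,000 × 0.0071667 / (1 − (1+0.0071667)^−180) = $2,149.62.
Total outlay = 47 × $2,149.62 + $4,340.00 = $105,372.14.

$105,370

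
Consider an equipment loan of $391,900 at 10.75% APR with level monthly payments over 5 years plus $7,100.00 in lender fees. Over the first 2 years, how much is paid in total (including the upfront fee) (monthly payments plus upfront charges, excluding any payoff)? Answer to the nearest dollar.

$210,430

Monthly rate = 10.75%/12 = 0.0089583; payment = 391,900 × 0.0089583 / (1 − (1+0.0089583)^−60) = $8,472.08.
Total outlay = 24 × $8,472.08 + $7,100.00 = $210,429.92.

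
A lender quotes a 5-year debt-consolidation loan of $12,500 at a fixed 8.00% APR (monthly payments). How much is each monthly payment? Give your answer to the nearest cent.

Monthly rate = 8%/12 = 0.0066667; payment = 12,500 × 0.0066667 / (1 − (1+0.0066667)^−60) = $253.45.

$253.45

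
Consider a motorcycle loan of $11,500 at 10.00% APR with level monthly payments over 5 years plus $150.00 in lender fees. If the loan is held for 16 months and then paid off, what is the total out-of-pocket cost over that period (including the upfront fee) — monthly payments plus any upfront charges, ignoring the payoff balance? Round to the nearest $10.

$4,060

Monthly rate = 10%/12 = 0.0083333; payment = 11,500 × 0.0083333 / (1 − (1+0.0083333)^−60) = $244.34.
Total outlay = 16 × $244.34 + $150.00 = $4,059.44.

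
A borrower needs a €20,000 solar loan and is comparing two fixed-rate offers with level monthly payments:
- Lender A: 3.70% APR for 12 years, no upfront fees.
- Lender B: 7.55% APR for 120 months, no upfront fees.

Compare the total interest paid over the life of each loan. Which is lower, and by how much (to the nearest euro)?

Lender A by €3,753

Lender A: at 3.70% the monthly rate is 0.0030833, so the payment is 20,000 × 0.0030833 / (1 − 1.0030833^−144) = €172.21.
Total interest on Lender A = 144 × €172.21 − €20,000 = €4,798.24.
Lender B: at 7.55% the monthly rate is 0.0062917, so the payment is 20,000 × 0.0062917 / (1 − 1.0062917^−120) = €237.93.
Total interest on Lender B = 120 × €237.93 − €20,000 = €8,551.60.
Lender A is lower by €3,753.36.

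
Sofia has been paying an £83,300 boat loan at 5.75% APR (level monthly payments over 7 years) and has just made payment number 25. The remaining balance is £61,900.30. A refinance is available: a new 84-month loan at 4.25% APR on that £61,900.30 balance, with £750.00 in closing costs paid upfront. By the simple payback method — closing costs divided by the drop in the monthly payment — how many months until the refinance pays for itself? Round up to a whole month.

Current payment = 83,300 × 5.75%/12 / (1 − (1+0.0047917)^−84) = £1,206.93.
Refinanced payment = 61,900.30 × 0.0035417 / (1 − (1+0.0035417)^−84) = £853.25.
Monthly savings = £1,206.93 − £853.25 = £353.68.
Break-even = £750.00 / £353.68 = 2.12 → 3 months.

3 months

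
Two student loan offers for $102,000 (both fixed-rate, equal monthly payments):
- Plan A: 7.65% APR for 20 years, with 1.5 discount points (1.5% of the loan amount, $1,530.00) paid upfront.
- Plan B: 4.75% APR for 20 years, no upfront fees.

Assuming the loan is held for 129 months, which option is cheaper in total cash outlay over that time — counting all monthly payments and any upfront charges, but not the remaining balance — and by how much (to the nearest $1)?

Plan A: monthly rate = 7.65%/12 = 0.0063750; payment = 102,000 × 0.0063750 / (1 − (1+0.0063750)^−240) = $831.09.
Plan B: at 4.75% the monthly rate is 0.0039583, so the payment is 102,000 × 0.0039583 / (1 − 1.0039583^−240) = $659.15.
Over 129 months: Plan A costs 129 × $831.09 + $1,530.00 = $108,740.61; Plan B costs 129 × $659.15 = $85,030.35.
Plan B is cheaper by $108,740.61 − $85,030.35 = $23,710.26.

Plan B by $23,710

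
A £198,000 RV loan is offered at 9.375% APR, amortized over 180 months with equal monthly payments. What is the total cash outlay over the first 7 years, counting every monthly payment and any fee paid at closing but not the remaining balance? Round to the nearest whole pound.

£172,423

Monthly rate = 9.375%/12 = 0.0078125; payment = 198,000 × 0.0078125 / (1 − (1+0.0078125)^−180) = £2,052.66.
Total outlay = 84 × £2,052.66 = £172,423.44.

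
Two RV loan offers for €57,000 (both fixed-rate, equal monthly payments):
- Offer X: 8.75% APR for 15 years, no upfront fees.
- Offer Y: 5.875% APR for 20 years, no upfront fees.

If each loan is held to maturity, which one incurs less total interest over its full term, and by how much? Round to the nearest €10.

Offer X: at 8.75% the monthly rate is 0.0072917, so the payment is 57,000 × 0.0072917 / (1 − 1.0072917^−180) = €569.69.
Total interest on Offer X = 180 × €569.69 − €57,000 = €45,544.20.
Offer Y: at 5.875% the monthly rate is 0.0048958, so the payment is 57,000 × 0.0048958 / (1 − 1.0048958^−240) = €404.27.
Total interest on Offer Y = 240 × €404.27 − €57,000 = €40,024.80.
Offer Y is lower by €5,519.40.

Offer Y by €5,520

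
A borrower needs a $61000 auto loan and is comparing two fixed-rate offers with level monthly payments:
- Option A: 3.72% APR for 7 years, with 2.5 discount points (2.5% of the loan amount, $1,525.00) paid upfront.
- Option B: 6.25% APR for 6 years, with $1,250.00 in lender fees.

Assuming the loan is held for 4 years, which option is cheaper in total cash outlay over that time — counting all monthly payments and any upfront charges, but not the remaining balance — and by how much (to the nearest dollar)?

Option A: at 3.72% the monthly rate is 0.0031000, so the payment is 61,000 × 0.0031000 / (1 − 1.0031000^−84) = $825.96.
Option B: at 6.25% the monthly rate is 0.0052083, so the payment is 61,000 × 0.0052083 / (1 − 1.0052083^−72) = $1,018.16.
Over 48 months: Option A costs 48 × $825.96 + $1,525.00 = $41,171.08; Option B costs 48 × $1,018.16 + $1,250.00 = $50,121.68.
Option A is cheaper by $50,121.68 − $41,171.08 = $8,950.60.

Option A by $8,951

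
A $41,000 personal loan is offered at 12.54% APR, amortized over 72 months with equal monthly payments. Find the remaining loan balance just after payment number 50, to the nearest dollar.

$15,907

With monthly rate i = 12.54%/12 = 0.0104500, the balance after k of n payments is P · [(1+i)^n − (1+i)^k] / [(1+i)^n − 1].
(1+0.0104500)^72 = 2.11381820 and (1+0.0104500)^50 = 1.68167246, so the balance is 41,000 × (2.11381820 − 1.68167246) / (2.11381820 − 1) = $15,907.42.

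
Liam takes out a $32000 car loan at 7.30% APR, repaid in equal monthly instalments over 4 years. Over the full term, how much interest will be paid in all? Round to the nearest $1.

$4,996

Monthly rate = 7.3%/12 = 0.0060833; payment = 32,000 × 0.0060833 / (1 − (1+0.0060833)^−48) = $770.74.
Total paid = 48 × $770.74 = $36,995.52; interest = $36,995.52 − $32,000 = $4,995.52.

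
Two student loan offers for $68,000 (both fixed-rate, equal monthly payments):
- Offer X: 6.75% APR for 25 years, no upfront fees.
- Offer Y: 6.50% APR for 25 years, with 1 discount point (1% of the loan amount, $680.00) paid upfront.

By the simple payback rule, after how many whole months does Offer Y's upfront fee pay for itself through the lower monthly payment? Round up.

64 months

Offer X: monthly rate = 6.75%/12 = 0.0056250; payment = 68,000 × 0.0056250 / (1 − (1+0.0056250)^−300) = $469.82.
Offer Y: monthly rate = 6.5%/12 = 0.0054167; payment = 68,000 × 0.0054167 / (1 − (1+0.0054167)^−300) = $459.14.
Monthly savings = $469.82 − $459.14 = $10.68.
Break-even = $680.00 / $10.68 = 63.67 → 64 months.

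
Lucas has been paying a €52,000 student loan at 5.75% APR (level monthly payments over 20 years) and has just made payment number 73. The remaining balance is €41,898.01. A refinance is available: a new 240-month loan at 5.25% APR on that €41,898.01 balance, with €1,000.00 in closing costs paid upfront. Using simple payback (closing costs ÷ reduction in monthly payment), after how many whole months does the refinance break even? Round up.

Current payment = 52,000 × 5.75%/12 / (1 − (1+0.0047917)^−240) = €365.08.
Refinanced payment = 41,898.01 × 0.0043750 / (1 − (1+0.0043750)^−240) = €282.33.
Monthly savings = €365.08 − €282.33 = €82.75.
Break-even = €1,000.00 / €82.75 = 12.08 → 13 months.

13 months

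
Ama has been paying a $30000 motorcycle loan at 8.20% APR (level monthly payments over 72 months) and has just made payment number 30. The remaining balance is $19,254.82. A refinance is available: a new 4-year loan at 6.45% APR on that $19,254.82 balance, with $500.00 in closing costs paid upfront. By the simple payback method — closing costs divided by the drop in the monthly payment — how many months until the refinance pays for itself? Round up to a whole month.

7 months

Current payment = 30,000 × 8.2%/12 / (1 − (1+0.0068333)^−72) = $528.93.
Refinanced payment = 19,254.82 × 0.0053750 / (1 − (1+0.0053750)^−48) = $456.18.
Monthly savings = $528.93 − $456.18 = $72.75.
Break-even = $500.00 / $72.75 = 6.87 → 7 months.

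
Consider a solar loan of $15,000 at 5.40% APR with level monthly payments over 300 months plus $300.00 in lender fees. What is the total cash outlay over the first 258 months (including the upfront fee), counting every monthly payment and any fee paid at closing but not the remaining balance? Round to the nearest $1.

At 5.40% the monthly rate is 0.0045000, so the payment is 15,000 × 0.0045000 / (1 − 1.0045000^−300) = $91.22.
Total outlay = 258 × $91.22 + $300.00 = $23,834.76.

$23,835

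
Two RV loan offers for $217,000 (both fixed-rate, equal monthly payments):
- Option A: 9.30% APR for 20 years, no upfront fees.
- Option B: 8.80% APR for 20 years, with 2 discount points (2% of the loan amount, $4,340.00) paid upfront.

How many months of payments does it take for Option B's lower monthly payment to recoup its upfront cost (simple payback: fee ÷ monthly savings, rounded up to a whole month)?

Option A: monthly rate = 9.3%/12 = 0.0077500; payment = 217,000 × 0.0077500 / (1 − (1+0.0077500)^−240) = $1,994.47.
Option B: monthly rate = 8.8%/12 = 0.0073333; payment = 217,000 × 0.0073333 / (1 − (1+0.0073333)^−240) = $1,924.58.
Monthly savings = $1,994.47 − $1,924.58 = $69.89.
Break-even = $4,340.00 / $69.89 = 62.10 → 63 months.

63 months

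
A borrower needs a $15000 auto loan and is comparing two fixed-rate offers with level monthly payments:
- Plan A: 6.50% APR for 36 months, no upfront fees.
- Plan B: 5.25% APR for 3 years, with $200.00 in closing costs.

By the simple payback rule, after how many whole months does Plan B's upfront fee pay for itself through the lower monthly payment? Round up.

Plan A: monthly rate = 6.5%/12 = 0.0054167; payment = 15,000 × 0.0054167 / (1 − (1+0.0054167)^−36) = $459.74.
Plan B: at 5.25% the monthly rate is 0.0043750, so the payment is 15,000 × 0.0043750 / (1 − 1.0043750^−36) = $451.25.
Monthly savings = $459.74 − $451.25 = $8.49.
Break-even = $200.00 / $8.49 = 23.56 → 24 months.

24 months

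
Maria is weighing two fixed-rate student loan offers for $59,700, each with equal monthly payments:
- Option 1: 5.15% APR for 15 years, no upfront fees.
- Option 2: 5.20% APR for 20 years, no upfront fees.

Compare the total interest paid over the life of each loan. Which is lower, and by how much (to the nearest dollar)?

Option 1 by $10,328

Option 1: monthly rate = 5.15%/12 = 0.0042917; payment = 59,700 × 0.0042917 / (1 − (1+0.0042917)^−180) = $476.78.
Total interest on Option 1 = 180 × $476.78 − $59,700 = $26,120.40.
Option 2: at 5.20% the monthly rate is 0.0043333, so the payment is 59,700 × 0.0043333 / (1 − 1.0043333^−240) = $400.62.
Total interest on Option 2 = 240 × $400.62 − $59,700 = $36,448.80.
Option 1 is lower by $10,328.40.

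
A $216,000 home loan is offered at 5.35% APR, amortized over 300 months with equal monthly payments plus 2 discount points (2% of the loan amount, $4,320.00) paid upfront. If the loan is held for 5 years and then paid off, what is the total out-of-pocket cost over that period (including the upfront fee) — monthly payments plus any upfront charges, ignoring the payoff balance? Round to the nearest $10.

Monthly rate = 5.35%/12 = 0.0044583; payment = 216,000 × 0.0044583 / (1 − (1+0.0044583)^−300) = $1,307.15.
Total outlay = 60 × $1,307.15 + $4,320.00 = $82,749.00.

$82,750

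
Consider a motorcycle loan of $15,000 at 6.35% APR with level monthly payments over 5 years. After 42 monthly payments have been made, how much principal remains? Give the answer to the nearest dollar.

With monthly rate i = 6.35%/12 = 0.0052917, the balance after k of n payments is P · [(1+i)^n − (1+i)^k] / [(1+i)^n − 1].
(1+0.0052917)^60 = 1.37253981 and (1+0.0052917)^42 = 1.24815197, so the balance is 15,000 × (1.37253981 − 1.24815197) / (1.37253981 − 1) = $5,008.37.

$5,008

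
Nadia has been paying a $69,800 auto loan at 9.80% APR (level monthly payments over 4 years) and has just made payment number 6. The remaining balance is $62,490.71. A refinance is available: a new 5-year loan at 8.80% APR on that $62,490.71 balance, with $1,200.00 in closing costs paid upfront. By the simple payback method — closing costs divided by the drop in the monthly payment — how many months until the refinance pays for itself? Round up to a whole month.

3 months

Current payment = 69,800 × 9.8%/12 / (1 − (1+0.0081667)^−48) = $1,763.61.
Refinanced payment = 62,490.71 × 0.0073333 / (1 − (1+0.0073333)^−60) = $1,291.15.
Monthly savings = $1,763.61 − $1,291.15 = $472.46.
Break-even = $1,200.00 / $472.46 = 2.54 → 3 months.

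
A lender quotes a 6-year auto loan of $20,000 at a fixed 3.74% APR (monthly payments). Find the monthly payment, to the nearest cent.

Monthly rate = 3.74%/12 = 0.0031167; payment = 20,000 × 0.0031167 / (1 − (1+0.0031167)^−72) = $310.54.

$310.54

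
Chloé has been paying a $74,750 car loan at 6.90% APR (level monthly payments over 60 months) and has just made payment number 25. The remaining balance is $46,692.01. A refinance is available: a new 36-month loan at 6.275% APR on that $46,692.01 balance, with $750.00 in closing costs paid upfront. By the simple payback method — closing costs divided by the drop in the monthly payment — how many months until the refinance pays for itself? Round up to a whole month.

15 months

Current payment = 74,750 × 6.9%/12 / (1 − (1+0.0057500)^−60) = $1,476.62.
Refinanced payment = 46,692.01 × 0.0052292 / (1 − (1+0.0052292)^−36) = $1,426.29.
Monthly savings = $1,476.62 − $1,426.29 = $50.33.
Break-even = $750.00 / $50.33 = 14.90 → 15 months.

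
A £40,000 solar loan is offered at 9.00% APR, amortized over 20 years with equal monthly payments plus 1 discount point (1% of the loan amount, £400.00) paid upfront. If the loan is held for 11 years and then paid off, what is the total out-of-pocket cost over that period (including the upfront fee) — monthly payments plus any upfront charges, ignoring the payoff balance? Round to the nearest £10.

£47,910

Monthly rate = 9%/12 = 0.0075000; payment = 40,000 × 0.0075000 / (1 − (1+0.0075000)^−240) = £359.89.
Total outlay = 132 × £359.89 + £400.00 = £47,905.48.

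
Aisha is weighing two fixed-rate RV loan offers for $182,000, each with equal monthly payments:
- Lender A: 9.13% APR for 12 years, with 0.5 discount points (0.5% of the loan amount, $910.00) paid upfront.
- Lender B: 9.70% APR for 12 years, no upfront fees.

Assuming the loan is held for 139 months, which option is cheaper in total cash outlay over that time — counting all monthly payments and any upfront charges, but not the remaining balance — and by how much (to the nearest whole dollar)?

Lender A: monthly rate = 9.13%/12 = 0.0076083; payment = 182,000 × 0.0076083 / (1 − (1+0.0076083)^−144) = $2,084.56.
Lender B: at 9.70% the monthly rate is 0.0080833, so the payment is 182,000 × 0.0080833 / (1 − 1.0080833^−144) = $2,143.62.
Over 139 months: Lender A costs 139 × $2,084.56 + $910.00 = $290,663.84; Lender B costs 139 × $2,143.62 = $297,963.18.
Lender A is cheaper by $297,963.18 − $290,663.84 = $7,299.34.

Lender A by $7,299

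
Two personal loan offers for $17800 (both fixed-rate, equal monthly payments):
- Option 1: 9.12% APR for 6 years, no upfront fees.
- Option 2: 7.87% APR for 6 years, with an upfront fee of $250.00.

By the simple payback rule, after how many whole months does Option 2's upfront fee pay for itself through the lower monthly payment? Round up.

Option 1: at 9.12% the monthly rate is 0.0076000, so the payment is 17,800 × 0.0076000 / (1 − 1.0076000^−72) = $321.92.
Option 2: monthly rate = 7.87%/12 = 0.0065583; payment = 17,800 × 0.0065583 / (1 − (1+0.0065583)^−72) = $310.96.
Monthly savings = $321.92 − $310.96 = $10.96.
Break-even = $250.00 / $10.96 = 22.81 → 23 months.

23 months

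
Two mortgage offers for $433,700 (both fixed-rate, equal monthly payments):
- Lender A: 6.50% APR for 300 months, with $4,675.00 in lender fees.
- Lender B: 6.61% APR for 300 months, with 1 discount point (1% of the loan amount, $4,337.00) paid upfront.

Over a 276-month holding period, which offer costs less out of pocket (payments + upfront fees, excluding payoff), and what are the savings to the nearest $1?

Lender A: monthly rate = 6.5%/12 = 0.0054167; payment = 433,700 × 0.0054167 / (1 − (1+0.0054167)^−300) = $2,928.37.
Lender B: monthly rate = 6.61%/12 = 0.0055083; payment = 433,700 × 0.0055083 / (1 − (1+0.0055083)^−300) = $2,958.25.
Over 276 months: Lender A costs 276 × $2,928.37 + $4,675.00 = $812,905.12; Lender B costs 276 × $2,958.25 + $4,337.00 = $820,814.00.
Lender A is cheaper by $820,814.00 − $812,905.12 = $7,908.88.

Lender A by $7,909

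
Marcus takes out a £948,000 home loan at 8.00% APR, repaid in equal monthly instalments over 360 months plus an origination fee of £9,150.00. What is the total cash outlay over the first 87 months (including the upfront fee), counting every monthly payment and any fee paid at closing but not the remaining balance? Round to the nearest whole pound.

£614,330

At 8.00% the monthly rate is 0.0066667, so the payment is 948,000 × 0.0066667 / (1 − 1.0066667^−360) = £6,956.09.
Total outlay = 87 × £6,956.09 + £9,150.00 = £614,329.83.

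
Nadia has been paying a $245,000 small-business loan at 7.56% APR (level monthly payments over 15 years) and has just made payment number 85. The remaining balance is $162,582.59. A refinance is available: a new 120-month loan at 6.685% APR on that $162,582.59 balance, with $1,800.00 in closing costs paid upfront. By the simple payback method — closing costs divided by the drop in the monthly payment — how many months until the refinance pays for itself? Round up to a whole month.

Current payment = 245,000 × 7.56%/12 / (1 − (1+0.0063000)^−180) = $2,279.54.
Refinanced payment = 162,582.59 × 0.0055708 / (1 − (1+0.0055708)^−120) = $1,861.43.
Monthly savings = $2,279.54 − $1,861.43 = $418.11.
Break-even = $1,800.00 / $418.11 = 4.31 → 5 months.

5 months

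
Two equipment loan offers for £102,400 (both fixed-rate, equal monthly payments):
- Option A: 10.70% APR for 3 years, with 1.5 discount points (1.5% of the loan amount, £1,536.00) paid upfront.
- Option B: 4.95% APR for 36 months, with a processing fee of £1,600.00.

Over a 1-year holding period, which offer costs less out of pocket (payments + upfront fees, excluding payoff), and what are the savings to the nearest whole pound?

Option B by £3,190

Option A: at 10.70% the monthly rate is 0.0089167, so the payment is 102,400 × 0.0089167 / (1 − 1.0089167^−36) = £3,337.92.
Option B: at 4.95% the monthly rate is 0.0041250, so the payment is 102,400 × 0.0041250 / (1 − 1.0041250^−36) = £3,066.72.
Over 12 months: Option A costs 12 × £3,337.92 + £1,536.00 = £41,591.04; Option B costs 12 × £3,066.72 + £1,600.00 = £38,400.64.
Option B is cheaper by £41,591.04 − £38,400.64 = £3,190.40.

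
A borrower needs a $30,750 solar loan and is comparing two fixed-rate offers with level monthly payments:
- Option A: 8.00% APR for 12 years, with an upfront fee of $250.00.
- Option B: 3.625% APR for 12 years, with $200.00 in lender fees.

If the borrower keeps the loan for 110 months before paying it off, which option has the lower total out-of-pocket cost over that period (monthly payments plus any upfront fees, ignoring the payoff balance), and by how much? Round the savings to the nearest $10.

Option B by $7,660

Option A: monthly rate = 8%/12 = 0.0066667; payment = 30,750 × 0.0066667 / (1 − (1+0.0066667)^−144) = $332.85.
Option B: monthly rate = 3.625%/12 = 0.0030208; payment = 30,750 × 0.0030208 / (1 − (1+0.0030208)^−144) = $263.66.
Over 110 months: Option A costs 110 × $332.85 + $250.00 = $36,863.50; Option B costs 110 × $263.66 + $200.00 = $29,202.60.
Option B is cheaper by $36,863.50 − $29,202.60 = $7,660.90.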